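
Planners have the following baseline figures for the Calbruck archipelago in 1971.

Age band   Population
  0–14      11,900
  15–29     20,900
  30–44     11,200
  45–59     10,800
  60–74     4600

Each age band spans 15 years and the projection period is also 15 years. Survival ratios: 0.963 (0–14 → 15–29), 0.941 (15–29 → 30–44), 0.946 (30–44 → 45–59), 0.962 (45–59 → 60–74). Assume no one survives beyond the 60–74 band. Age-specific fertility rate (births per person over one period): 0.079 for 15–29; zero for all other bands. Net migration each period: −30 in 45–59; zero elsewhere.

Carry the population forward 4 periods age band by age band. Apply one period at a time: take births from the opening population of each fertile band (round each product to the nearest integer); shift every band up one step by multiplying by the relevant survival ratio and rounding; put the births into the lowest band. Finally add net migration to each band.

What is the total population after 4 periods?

Let group 1 be 0–14 through group 5 = 60–74.
Period 1:
Births: 20900 × 0.079 = 1651
Group 2: 11900 × 0.963 = 11460
Group 3: 20900 × 0.941 = 19667
Group 4: 11200 × 0.946 = 10595
Group 5: 10800 × 0.962 = 10390
Net migration: Group 4 − 30 → 10565
Giving 1651 / 11460 / 19667 / 10565 / 10390.
Period 2:
Births: 11460 × 0.079 = 905
Group 2: 1651 × 0.963 = 1590
Group 3: 11460 × 0.941 = 10784
Group 4: 19667 × 0.946 = 18605
Group 5: 10565 × 0.962 = 10164
Net migration: Group 4 − 30 → 18575
Giving 905 / 1590 / 10784 / 18575 / 10164.
Period 3:
Births: 1590 × 0.079 = 126
Group 2: 905 × 0.963 = 872
Group 3: 1590 × 0.941 = 1496
Group 4: 10784 × 0.946 = 10202
Group 5: 18575 × 0.962 = 17869
Net migration: Group 4 − 30 → 10172
Giving 126 / 872 / 1496 / 10172 / 17869.
Period 4:
Births: 872 × 0.079 = 69
Group 2: 126 × 0.963 = 121
Group 3: 872 × 0.941 = 821
Group 4: 1496 × 0.946 = 1415
Group 5: 10172 × 0.962 = 9785
Net migration: Group 4 − 30 → 1385
Giving 69 / 121 / 821 / 1385 / 9785.
Total after period 4: 69 + 121 + 821 + 1385 + 9785 = 12181

12181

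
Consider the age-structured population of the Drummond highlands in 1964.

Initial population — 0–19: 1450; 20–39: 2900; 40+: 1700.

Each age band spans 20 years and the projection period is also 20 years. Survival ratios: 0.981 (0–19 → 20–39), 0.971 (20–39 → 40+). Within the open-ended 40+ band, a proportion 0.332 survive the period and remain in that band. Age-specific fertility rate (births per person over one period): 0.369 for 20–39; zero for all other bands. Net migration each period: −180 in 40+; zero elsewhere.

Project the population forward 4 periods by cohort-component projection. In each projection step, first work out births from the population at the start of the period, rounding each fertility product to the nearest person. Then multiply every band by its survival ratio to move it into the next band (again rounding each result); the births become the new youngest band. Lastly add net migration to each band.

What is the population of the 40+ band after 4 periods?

848

(Groups numbered youngest = 1 to oldest = 3.)
[period 1]
Births: 2900 × 0.369 = 1070
Group 2: 1450 × 0.981 = 1422
Group 3: 2900 × 0.971 + 1700 × 0.332 = 2816 + 564 = 3380
Net migration: Group 3 − 180 → 3200
End of period: [1070, 1422, 3200]
[period 2]
Births: 1422 × 0.369 = 525
Group 2: 1070 × 0.981 = 1050
Group 3: 1422 × 0.971 + 3200 × 0.332 = 1381 + 1062 = 2443
Net migration: Group 3 − 180 → 2263
End of period: [525, 1050, 2263]
[period 3]
Births: 1050 × 0.369 = 387
Group 2: 525 × 0.981 = 515
Group 3: 1050 × 0.971 + 2263 × 0.332 = 1020 + 751 = 1771
Net migration: Group 3 − 180 → 1591
End of period: [387, 515, 1591]
[period 4]
Births: 515 × 0.369 = 190
Group 2: 387 × 0.981 = 380
Group 3: 515 × 0.971 + 1591 × 0.332 = 500 + 528 = 1028
Net migration: Group 3 − 180 → 848
End of period: [190, 380, 848]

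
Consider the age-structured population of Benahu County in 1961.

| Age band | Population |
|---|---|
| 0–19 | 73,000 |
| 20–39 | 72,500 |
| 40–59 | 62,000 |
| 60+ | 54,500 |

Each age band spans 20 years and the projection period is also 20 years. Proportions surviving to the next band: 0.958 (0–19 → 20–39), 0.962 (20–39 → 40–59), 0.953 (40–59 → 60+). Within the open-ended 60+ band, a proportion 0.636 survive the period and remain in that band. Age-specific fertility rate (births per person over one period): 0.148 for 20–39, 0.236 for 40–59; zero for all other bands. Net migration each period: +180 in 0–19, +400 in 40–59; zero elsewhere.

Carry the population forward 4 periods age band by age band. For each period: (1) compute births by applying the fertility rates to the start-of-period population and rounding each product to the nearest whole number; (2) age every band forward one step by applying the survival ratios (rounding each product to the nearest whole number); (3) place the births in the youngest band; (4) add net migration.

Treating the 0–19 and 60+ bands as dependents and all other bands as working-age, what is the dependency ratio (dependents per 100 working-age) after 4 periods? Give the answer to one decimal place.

After projecting period 1:
Births: 72500 * 0.148 = 10730 ; 62000 * 0.236 = 14632 → 25362
20–39: 73000 * 0.958 = 69934
40–59: 72500 * 0.962 = 69745
60+: 62000 * 0.953 + 54500 * 0.636 = 59086 + 34662 = 93748
Net migration: 0–19 + 180 → 25542; 40–59 + 400 → 70145
→ [25542, 69934, 70145, 93748]
After projecting period 2:
Births: 69934 * 0.148 = 10350 ; 70145 * 0.236 = 16554 → 26904
20–39: 25542 * 0.958 = 24469
40–59: 69934 * 0.962 = 67277
60+: 70145 * 0.953 + 93748 * 0.636 = 66848 + 59624 = 126472
Net migration: 0–19 + 180 → 27084; 40–59 + 400 → 67677
→ [27084, 24469, 67677, 126472]
After projecting period 3:
Births: 24469 * 0.148 = 3621 ; 67677 * 0.236 = 15972 → 19593
20–39: 27084 * 0.958 = 25946
40–59: 24469 * 0.962 = 23539
60+: 67677 * 0.953 + 126472 * 0.636 = 64496 + 80436 = 144932
Net migration: 0–19 + 180 → 19773; 40–59 + 400 → 23939
→ [19773, 25946, 23939, 144932]
After projecting period 4:
Births: 25946 * 0.148 = 3840 ; 23939 * 0.236 = 5650 → 9490
20–39: 19773 * 0.958 = 18943
40–59: 25946 * 0.962 = 24960
60+: 23939 * 0.953 + 144932 * 0.636 = 22814 + 92177 = 114991
Net migration: 0–19 + 180 → 9670; 40–59 + 400 → 25360
→ [9670, 18943, 25360, 114991]
Dependents (band 0–19 + band 60+) = 9670 + 114991 = 124661; working-age = 44303; ratio = 124661/44303 × 100 = 281.4

281.4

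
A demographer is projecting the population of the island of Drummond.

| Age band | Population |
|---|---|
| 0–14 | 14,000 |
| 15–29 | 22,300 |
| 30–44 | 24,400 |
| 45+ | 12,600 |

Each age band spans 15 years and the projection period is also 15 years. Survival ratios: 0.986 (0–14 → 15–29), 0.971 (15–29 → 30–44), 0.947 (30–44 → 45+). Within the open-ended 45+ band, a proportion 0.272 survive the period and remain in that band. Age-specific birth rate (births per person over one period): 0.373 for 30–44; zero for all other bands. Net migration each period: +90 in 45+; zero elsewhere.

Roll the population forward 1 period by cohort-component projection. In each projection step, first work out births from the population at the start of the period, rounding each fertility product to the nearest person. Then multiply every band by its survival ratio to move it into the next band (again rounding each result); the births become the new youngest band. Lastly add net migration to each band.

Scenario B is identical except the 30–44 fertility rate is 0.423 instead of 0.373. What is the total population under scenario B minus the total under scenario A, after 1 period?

Let band 1 be 0–14 through band 4 = 45+.
After projecting period 1:
Births: 24400 × 0.373 = 9101
Band 2: 14000 × 0.986 = 13804
Band 3: 22300 × 0.971 = 21653
Band 4: 24400 × 0.947 + 12600 × 0.272 = 23107 + 3427 = 26534
Net migration: Band 4 + 90 → 26624
End of period: [9101, 13804, 21653, 26624]
Scenario A total after 1 period: 71182
Scenario B projection —
After projecting period 1:
Births: 24400 × 0.423 = 10321
Band 2: 14000 × 0.986 = 13804
Band 3: 22300 × 0.971 = 21653
Band 4: 24400 × 0.947 + 12600 × 0.272 = 23107 + 3427 = 26534
Net migration: Band 4 + 90 → 26624
End of period: [10321, 13804, 21653, 26624]
Scenario B total after 1 period: 72402
Difference B − A = 72402 − 71182 = 1220

1220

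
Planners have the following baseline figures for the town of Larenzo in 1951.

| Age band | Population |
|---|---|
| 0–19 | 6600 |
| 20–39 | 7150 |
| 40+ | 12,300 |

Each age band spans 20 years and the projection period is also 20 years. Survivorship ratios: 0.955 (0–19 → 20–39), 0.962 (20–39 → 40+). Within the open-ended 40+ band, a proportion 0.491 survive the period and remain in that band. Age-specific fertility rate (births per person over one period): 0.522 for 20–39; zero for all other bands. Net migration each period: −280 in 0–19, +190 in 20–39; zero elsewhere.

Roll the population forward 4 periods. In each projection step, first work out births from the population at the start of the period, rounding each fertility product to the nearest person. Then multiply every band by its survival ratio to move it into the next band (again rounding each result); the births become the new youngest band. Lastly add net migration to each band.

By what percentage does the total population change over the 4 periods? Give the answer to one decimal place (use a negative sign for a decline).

-58.7

Numbering the groups 1..3 from youngest to oldest:
Period 1.
Births: 7150 × 0.522 = 3732
Group 2: 6600 × 0.955 = 6303
Group 3: 7150 × 0.962 + 12300 × 0.491 = 6878 + 6039 = 12917
Net migration: Group 1 − 280 → 3452; Group 2 + 190 → 6493
End of period: [3452, 6493, 12917]
Period 2.
Births: 6493 × 0.522 = 3389
Group 2: 3452 × 0.955 = 3297
Group 3: 6493 × 0.962 + 12917 × 0.491 = 6246 + 6342 = 12588
Net migration: Group 1 − 280 → 3109; Group 2 + 190 → 3487
End of period: [3109, 3487, 12588]
Period 3.
Births: 3487 × 0.522 = 1820
Group 2: 3109 × 0.955 = 2969
Group 3: 3487 × 0.962 + 12588 × 0.491 = 3354 + 6181 = 9535
Net migration: Group 1 − 280 → 1540; Group 2 + 190 → 3159
End of period: [1540, 3159, 9535]
Period 4.
Births: 3159 × 0.522 = 1649
Group 2: 1540 × 0.955 = 1471
Group 3: 3159 × 0.962 + 9535 × 0.491 = 3039 + 4682 = 7721
Net migration: Group 1 − 280 → 1369; Group 2 + 190 → 1661
End of period: [1369, 1661, 7721]
Total: 26050 → 10751; change = -15299; percentage change = -58.7%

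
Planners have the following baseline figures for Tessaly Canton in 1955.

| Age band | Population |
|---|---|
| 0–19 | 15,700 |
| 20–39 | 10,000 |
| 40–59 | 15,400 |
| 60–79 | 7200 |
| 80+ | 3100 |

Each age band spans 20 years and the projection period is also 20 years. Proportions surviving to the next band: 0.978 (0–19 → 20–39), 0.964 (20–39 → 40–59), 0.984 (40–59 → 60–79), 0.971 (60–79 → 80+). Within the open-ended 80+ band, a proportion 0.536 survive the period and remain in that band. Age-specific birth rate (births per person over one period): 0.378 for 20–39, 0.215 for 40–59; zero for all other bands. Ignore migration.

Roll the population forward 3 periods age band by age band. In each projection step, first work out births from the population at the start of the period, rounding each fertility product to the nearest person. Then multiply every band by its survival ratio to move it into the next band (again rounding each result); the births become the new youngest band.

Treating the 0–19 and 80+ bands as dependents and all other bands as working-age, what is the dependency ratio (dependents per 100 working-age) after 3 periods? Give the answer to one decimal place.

87.7

Let group 1 be 0–19 through group 5 = 80+.
After projecting period 1:
Births: 10000 × 0.378 = 3780  |  15400 × 0.215 = 3311 — total 7091
Group 2: 15700 × 0.978 = 15355
Group 3: 10000 × 0.964 = 9640
Group 4: 15400 × 0.984 = 15154
Group 5: 7200 × 0.971 + 3100 × 0.536 = 6991 + 1662 = 8653
Giving 7091 / 15355 / 9640 / 15154 / 8653.
After projecting period 2:
Births: 15355 × 0.378 = 5804  |  9640 × 0.215 = 2073 — total 7877
Group 2: 7091 × 0.978 = 6935
Group 3: 15355 × 0.964 = 14802
Group 4: 9640 × 0.984 = 9486
Group 5: 15154 × 0.971 + 8653 × 0.536 = 14715 + 4638 = 19353
Giving 7877 / 6935 / 14802 / 9486 / 19353.
After projecting period 3:
Births: 6935 × 0.378 = 2621  |  14802 × 0.215 = 3182 — total 5803
Group 2: 7877 × 0.978 = 7704
Group 3: 6935 × 0.964 = 6685
Group 4: 14802 × 0.984 = 14565
Group 5: 9486 × 0.971 + 19353 × 0.536 = 9211 + 10373 = 19584
Giving 5803 / 7704 / 6685 / 14565 / 19584.
Dependents (band 0–19 + band 80+) = 5803 + 19584 = 25387; working-age = 28954; ratio = 25387/28954 × 100 = 87.7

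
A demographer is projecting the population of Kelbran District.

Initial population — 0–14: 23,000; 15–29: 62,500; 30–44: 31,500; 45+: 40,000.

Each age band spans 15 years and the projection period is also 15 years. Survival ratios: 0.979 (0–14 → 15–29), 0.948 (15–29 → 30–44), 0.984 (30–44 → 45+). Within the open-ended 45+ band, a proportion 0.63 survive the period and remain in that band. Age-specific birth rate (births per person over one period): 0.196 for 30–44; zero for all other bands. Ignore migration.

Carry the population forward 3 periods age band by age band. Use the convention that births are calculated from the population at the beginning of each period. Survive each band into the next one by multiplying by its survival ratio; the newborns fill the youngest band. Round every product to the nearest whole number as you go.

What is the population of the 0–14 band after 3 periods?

4184

Call the groups 1 to 4, youngest first.
Period 1.
Births: 31500 × 0.196 = 6174
Group 2: 23000 × 0.979 = 22517
Group 3: 62500 × 0.948 = 59250
Group 4: 31500 × 0.984 + 40000 × 0.63 = 30996 + 25200 = 56196
End of period: [6174, 22517, 59250, 56196]
Period 2.
Births: 59250 × 0.196 = 11613
Group 2: 6174 × 0.979 = 6044
Group 3: 22517 × 0.948 = 21346
Group 4: 59250 × 0.984 + 56196 × 0.63 = 58302 + 35403 = 93705
End of period: [11613, 6044, 21346, 93705]
Period 3.
Births: 21346 × 0.196 = 4184
Group 2: 11613 × 0.979 = 11369
Group 3: 6044 × 0.948 = 5730
Group 4: 21346 × 0.984 + 93705 × 0.63 = 21004 + 59034 = 80038
End of period: [4184, 11369, 5730, 80038]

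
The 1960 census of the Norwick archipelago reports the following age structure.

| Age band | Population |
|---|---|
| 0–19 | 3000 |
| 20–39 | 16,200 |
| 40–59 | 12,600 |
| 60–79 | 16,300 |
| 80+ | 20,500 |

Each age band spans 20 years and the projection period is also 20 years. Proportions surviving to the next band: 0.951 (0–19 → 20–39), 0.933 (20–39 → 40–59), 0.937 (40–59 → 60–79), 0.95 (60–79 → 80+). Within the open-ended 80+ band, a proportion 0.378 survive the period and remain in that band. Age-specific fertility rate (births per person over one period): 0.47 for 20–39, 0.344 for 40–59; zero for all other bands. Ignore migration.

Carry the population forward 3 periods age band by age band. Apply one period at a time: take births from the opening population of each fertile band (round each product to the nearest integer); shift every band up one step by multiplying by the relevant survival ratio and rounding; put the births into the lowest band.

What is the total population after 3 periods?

(Bands numbered youngest = 1 to oldest = 5.)
After projecting period 1:
Births: 16200 * 0.47 = 7614, 12600 * 0.344 = 4334 ⇒ total 11948
Band 2: 3000 * 0.951 = 2853
Band 3: 16200 * 0.933 = 15115
Band 4: 12600 * 0.937 = 11806
Band 5: 16300 * 0.95 + 20500 * 0.378 = 15485 + 7749 = 23234
End of period: [11948, 2853, 15115, 11806, 23234]
After projecting period 2:
Births: 2853 * 0.47 = 1341, 15115 * 0.344 = 5200 ⇒ total 6541
Band 2: 11948 * 0.951 = 11363
Band 3: 2853 * 0.933 = 2662
Band 4: 15115 * 0.937 = 14163
Band 5: 11806 * 0.95 + 23234 * 0.378 = 11216 + 8782 = 19998
End of period: [6541, 11363, 2662, 14163, 19998]
After projecting period 3:
Births: 11363 * 0.47 = 5341, 2662 * 0.344 = 916 ⇒ total 6257
Band 2: 6541 * 0.951 = 6220
Band 3: 11363 * 0.933 = 10602
Band 4: 2662 * 0.937 = 2494
Band 5: 14163 * 0.95 + 19998 * 0.378 = 13455 + 7559 = 21014
End of period: [6257, 6220, 10602, 2494, 21014]
Total after period 3: 6257 + 6220 + 10602 + 2494 + 21014 = 46587

46587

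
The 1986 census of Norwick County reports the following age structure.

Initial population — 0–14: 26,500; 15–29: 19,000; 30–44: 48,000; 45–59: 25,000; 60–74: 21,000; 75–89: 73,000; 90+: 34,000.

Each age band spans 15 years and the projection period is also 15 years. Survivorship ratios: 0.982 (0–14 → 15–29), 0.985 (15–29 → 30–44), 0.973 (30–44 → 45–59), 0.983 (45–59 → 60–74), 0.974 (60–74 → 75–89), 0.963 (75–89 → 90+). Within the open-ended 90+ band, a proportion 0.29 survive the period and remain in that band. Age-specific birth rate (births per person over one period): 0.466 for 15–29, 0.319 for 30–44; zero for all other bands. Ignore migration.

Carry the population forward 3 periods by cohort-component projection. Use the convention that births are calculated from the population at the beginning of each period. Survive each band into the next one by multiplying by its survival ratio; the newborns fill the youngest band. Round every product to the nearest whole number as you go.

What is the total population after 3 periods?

— Period 1 —
Births: 19000 × 0.466 = 8854  |  48000 × 0.319 = 15312 — total 24166
15–29: 26500 × 0.982 = 26023
30–44: 19000 × 0.985 = 18715
45–59: 48000 × 0.973 = 46704
60–74: 25000 × 0.983 = 24575
75–89: 21000 × 0.974 = 20454
90+: 73000 × 0.963 + 34000 × 0.29 = 70299 + 9860 = 80159
Population now: 0–14=24166, 15–29=26023, 30–44=18715, 45–59=46704, 60–74=24575, 75–89=20454, 90+=80159
— Period 2 —
Births: 26023 × 0.466 = 12127  |  18715 × 0.319 = 5970 — total 18097
15–29: 24166 × 0.982 = 23731
30–44: 26023 × 0.985 = 25633
45–59: 18715 × 0.973 = 18210
60–74: 46704 × 0.983 = 45910
75–89: 24575 × 0.974 = 23936
90+: 20454 × 0.963 + 80159 × 0.29 = 19697 + 23246 = 42943
Population now: 0–14=18097, 15–29=23731, 30–44=25633, 45–59=18210, 60–74=45910, 75–89=23936, 90+=42943
— Period 3 —
Births: 23731 × 0.466 = 11059  |  25633 × 0.319 = 8177 — total 19236
15–29: 18097 × 0.982 = 17771
30–44: 23731 × 0.985 = 23375
45–59: 25633 × 0.973 = 24941
60–74: 18210 × 0.983 = 17900
75–89: 45910 × 0.974 = 44716
90+: 23936 × 0.963 + 42943 × 0.29 = 23050 + 12453 = 35503
Population now: 0–14=19236, 15–29=17771, 30–44=23375, 45–59=24941, 60–74=17900, 75–89=44716, 90+=35503
Total after period 3: 19236 + 17771 + 23375 + 24941 + 17900 + 44716 + 35503 = 183442

183442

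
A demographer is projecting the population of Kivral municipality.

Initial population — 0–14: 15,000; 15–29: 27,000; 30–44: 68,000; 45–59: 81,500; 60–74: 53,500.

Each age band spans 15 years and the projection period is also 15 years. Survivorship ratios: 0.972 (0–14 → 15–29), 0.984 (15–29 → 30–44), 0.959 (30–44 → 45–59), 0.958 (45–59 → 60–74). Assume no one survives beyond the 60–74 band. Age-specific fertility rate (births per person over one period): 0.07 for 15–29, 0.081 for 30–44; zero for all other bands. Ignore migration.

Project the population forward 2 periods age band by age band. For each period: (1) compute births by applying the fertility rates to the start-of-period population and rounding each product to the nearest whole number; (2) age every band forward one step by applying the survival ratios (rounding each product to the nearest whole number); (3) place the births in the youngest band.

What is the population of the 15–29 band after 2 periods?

7191

Numbering the groups 1..5 from youngest to oldest:
Period 1.
Births: 27000 × 0.07 = 1890 ; 68000 × 0.081 = 5508 ⇒ total 7398
Group 2: 15000 × 0.972 = 14580
Group 3: 27000 × 0.984 = 26568
Group 4: 68000 × 0.959 = 65212
Group 5: 81500 × 0.958 = 78077
→ [7398, 14580, 26568, 65212, 78077]
Period 2.
Births: 14580 × 0.07 = 1021 ; 26568 × 0.081 = 2152 ⇒ total 3173
Group 2: 7398 × 0.972 = 7191
Group 3: 14580 × 0.984 = 14347
Group 4: 26568 × 0.959 = 25479
Group 5: 65212 × 0.958 = 62473
→ [3173, 7191, 14347, 25479, 62473]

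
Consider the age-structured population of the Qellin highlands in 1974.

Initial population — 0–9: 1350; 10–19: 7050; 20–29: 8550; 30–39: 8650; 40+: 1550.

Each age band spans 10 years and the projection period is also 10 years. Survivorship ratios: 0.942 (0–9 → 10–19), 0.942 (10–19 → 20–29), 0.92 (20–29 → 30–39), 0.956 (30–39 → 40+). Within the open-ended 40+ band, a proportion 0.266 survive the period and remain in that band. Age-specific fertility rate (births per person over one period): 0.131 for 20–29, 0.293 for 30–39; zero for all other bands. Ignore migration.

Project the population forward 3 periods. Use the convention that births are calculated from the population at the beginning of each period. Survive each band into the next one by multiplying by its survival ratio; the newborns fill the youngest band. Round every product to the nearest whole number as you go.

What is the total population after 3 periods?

17738

Period 1.
Births: 8550 * 0.131 = 1120  |  8650 * 0.293 = 2534 → 3654
10–19: 1350 * 0.942 = 1272
20–29: 7050 * 0.942 = 6641
30–39: 8550 * 0.92 = 7866
40+: 8650 * 0.956 + 1550 * 0.266 = 8269 + 412 = 8681
→ [3654, 1272, 6641, 7866, 8681]
Period 2.
Births: 6641 * 0.131 = 870  |  7866 * 0.293 = 2305 → 3175
10–19: 3654 * 0.942 = 3442
20–29: 1272 * 0.942 = 1198
30–39: 6641 * 0.92 = 6110
40+: 7866 * 0.956 + 8681 * 0.266 = 7520 + 2309 = 9829
→ [3175, 3442, 1198, 6110, 9829]
Period 3.
Births: 1198 * 0.131 = 157  |  6110 * 0.293 = 1790 → 1947
10–19: 3175 * 0.942 = 2991
20–29: 3442 * 0.942 = 3242
30–39: 1198 * 0.92 = 1102
40+: 6110 * 0.956 + 9829 * 0.266 = 5841 + 2615 = 8456
→ [1947, 2991, 3242, 1102, 8456]
Total after period 3: 1947 + 2991 + 3242 + 1102 + 8456 = 17738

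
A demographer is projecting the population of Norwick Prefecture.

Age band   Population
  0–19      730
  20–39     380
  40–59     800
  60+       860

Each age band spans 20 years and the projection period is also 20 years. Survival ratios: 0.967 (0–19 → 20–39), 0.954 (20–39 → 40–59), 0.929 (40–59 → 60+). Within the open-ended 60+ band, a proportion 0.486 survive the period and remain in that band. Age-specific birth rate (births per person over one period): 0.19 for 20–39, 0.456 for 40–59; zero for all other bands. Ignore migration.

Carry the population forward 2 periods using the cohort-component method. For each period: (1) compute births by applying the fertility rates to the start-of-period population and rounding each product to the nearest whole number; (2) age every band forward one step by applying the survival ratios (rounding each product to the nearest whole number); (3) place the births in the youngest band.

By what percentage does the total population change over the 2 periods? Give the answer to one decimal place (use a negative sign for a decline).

-17.0

Period 1:
Births: 380 * 0.19 = 72 ; 800 * 0.456 = 365 → total 437
20–39: 730 * 0.967 = 706
40–59: 380 * 0.954 = 363
60+: 800 * 0.929 + 860 * 0.486 = 743 + 418 = 1161
→ [437, 706, 363, 1161]
Period 2:
Births: 706 * 0.19 = 134 ; 363 * 0.456 = 166 → total 300
20–39: 437 * 0.967 = 423
40–59: 706 * 0.954 = 674
60+: 363 * 0.929 + 1161 * 0.486 = 337 + 564 = 901
→ [300, 423, 674, 901]
Total: 2770 → 2298; change = -472; percentage change = -17.0%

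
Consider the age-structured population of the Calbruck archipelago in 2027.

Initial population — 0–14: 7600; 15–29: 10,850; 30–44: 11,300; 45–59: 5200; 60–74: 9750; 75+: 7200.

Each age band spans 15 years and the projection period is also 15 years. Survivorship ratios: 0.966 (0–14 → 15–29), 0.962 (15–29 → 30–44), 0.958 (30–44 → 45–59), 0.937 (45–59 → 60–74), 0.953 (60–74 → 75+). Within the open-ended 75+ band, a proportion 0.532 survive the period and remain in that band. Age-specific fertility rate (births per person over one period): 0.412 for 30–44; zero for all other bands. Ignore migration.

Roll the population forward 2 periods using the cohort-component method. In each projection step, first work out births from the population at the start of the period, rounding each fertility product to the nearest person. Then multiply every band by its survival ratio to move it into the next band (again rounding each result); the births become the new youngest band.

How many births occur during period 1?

4656

After projecting period 1:
Births: 11300 × 0.412 = 4656
15–29: 7600 × 0.966 = 7342
30–44: 10850 × 0.962 = 10438
45–59: 11300 × 0.958 = 10825
60–74: 5200 × 0.937 = 4872
75+: 9750 × 0.953 + 7200 × 0.532 = 9292 + 3830 = 13122
→ [4656, 7342, 10438, 10825, 4872, 13122]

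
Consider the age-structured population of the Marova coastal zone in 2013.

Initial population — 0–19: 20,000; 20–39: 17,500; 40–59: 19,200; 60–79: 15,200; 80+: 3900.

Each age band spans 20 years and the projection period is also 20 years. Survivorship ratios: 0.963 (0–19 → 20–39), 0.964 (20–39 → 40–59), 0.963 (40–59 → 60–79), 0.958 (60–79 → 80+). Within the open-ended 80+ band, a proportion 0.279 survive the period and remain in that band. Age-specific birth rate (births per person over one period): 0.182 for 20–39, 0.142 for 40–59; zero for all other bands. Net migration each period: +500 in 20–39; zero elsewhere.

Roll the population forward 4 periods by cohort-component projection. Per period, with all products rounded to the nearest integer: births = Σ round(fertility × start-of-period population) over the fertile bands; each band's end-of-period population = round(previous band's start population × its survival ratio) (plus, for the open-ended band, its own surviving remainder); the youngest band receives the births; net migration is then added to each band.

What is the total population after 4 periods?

[period 1]
Births: 17500 * 0.182 = 3185, 19200 * 0.142 = 2726 ⇒ total 5911
20–39: 20000 * 0.963 = 19260
40–59: 17500 * 0.964 = 16870
60–79: 19200 * 0.963 = 18490
80+: 15200 * 0.958 + 3900 * 0.279 = 14562 + 1088 = 15650
Net migration: 20–39 + 500 → 19760
→ [5911, 19760, 16870, 18490, 15650]
[period 2]
Births: 19760 * 0.182 = 3596, 16870 * 0.142 = 2396 ⇒ total 5992
20–39: 5911 * 0.963 = 5692
40–59: 19760 * 0.964 = 19049
60–79: 16870 * 0.963 = 16246
80+: 18490 * 0.958 + 15650 * 0.279 = 17713 + 4366 = 22079
Net migration: 20–39 + 500 → 6192
→ [5992, 6192, 19049, 16246, 22079]
[period 3]
Births: 6192 * 0.182 = 1127, 19049 * 0.142 = 2705 ⇒ total 3832
20–39: 5992 * 0.963 = 5770
40–59: 6192 * 0.964 = 5969
60–79: 19049 * 0.963 = 18344
80+: 16246 * 0.958 + 22079 * 0.279 = 15564 + 6160 = 21724
Net migration: 20–39 + 500 → 6270
→ [3832, 6270, 5969, 18344, 21724]
[period 4]
Births: 6270 * 0.182 = 1141, 5969 * 0.142 = 848 ⇒ total 1989
20–39: 3832 * 0.963 = 3690
40–59: 6270 * 0.964 = 6044
60–79: 5969 * 0.963 = 5748
80+: 18344 * 0.958 + 21724 * 0.279 = 17574 + 6061 = 23635
Net migration: 20–39 + 500 → 4190
→ [1989, 4190, 6044, 5748, 23635]
Total after period 4: 1989 + 4190 + 6044 + 5748 + 23635 = 41606

41606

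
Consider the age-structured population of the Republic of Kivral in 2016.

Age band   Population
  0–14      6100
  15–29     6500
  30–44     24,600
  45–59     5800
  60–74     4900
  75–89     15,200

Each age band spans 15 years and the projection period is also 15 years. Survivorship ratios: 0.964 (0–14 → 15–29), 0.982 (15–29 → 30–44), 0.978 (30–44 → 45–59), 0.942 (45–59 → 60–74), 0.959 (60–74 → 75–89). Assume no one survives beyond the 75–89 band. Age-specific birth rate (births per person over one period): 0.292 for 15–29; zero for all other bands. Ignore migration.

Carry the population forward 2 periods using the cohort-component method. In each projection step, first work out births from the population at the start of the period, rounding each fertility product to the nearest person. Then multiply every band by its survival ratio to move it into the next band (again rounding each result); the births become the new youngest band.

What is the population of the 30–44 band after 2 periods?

Let group 1 be 0–14 through group 6 = 75–89.
Period 1:
Births: 6500 × 0.292 = 1898
Group 2: 6100 × 0.964 = 5880
Group 3: 6500 × 0.982 = 6383
Group 4: 24600 × 0.978 = 24059
Group 5: 5800 × 0.942 = 5464
Group 6: 4900 × 0.959 = 4699
→ [1898, 5880, 6383, 24059, 5464, 4699]
Period 2:
Births: 5880 × 0.292 = 1717
Group 2: 1898 × 0.964 = 1830
Group 3: 5880 × 0.982 = 5774
Group 4: 6383 × 0.978 = 6243
Group 5: 24059 × 0.942 = 22664
Group 6: 5464 × 0.959 = 5240
→ [1717, 1830, 5774, 6243, 22664, 5240]

5774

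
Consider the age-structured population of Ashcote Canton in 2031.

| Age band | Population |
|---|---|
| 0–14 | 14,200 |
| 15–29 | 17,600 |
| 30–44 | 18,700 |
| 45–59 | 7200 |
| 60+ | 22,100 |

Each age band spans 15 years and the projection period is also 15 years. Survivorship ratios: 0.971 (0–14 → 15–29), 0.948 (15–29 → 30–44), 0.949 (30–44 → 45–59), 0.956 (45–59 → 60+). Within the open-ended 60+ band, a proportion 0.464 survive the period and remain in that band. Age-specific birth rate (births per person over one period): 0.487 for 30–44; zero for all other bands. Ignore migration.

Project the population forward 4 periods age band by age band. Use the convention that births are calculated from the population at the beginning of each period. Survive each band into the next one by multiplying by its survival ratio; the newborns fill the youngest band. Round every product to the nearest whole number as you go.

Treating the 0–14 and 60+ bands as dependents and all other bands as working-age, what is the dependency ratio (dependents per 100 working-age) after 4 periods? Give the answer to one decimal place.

Let band 1 be 0–14 through band 5 = 60+.
[period 1]
Births: 18700 × 0.487 = 9107
Band 2: 14200 × 0.971 = 13788
Band 3: 17600 × 0.948 = 16685
Band 4: 18700 × 0.949 = 17746
Band 5: 7200 × 0.956 + 22100 × 0.464 = 6883 + 10254 = 17137
→ [9107, 13788, 16685, 17746, 17137]
[period 2]
Births: 16685 × 0.487 = 8126
Band 2: 9107 × 0.971 = 8843
Band 3: 13788 × 0.948 = 13071
Band 4: 16685 × 0.949 = 15834
Band 5: 17746 × 0.956 + 17137 × 0.464 = 16965 + 7952 = 24917
→ [8126, 8843, 13071, 15834, 24917]
[period 3]
Births: 13071 × 0.487 = 6366
Band 2: 8126 × 0.971 = 7890
Band 3: 8843 × 0.948 = 8383
Band 4: 13071 × 0.949 = 12404
Band 5: 15834 × 0.956 + 24917 × 0.464 = 15137 + 11561 = 26698
→ [6366, 7890, 8383, 12404, 26698]
[period 4]
Births: 8383 × 0.487 = 4083
Band 2: 6366 × 0.971 = 6181
Band 3: 7890 × 0.948 = 7480
Band 4: 8383 × 0.949 = 7955
Band 5: 12404 × 0.956 + 26698 × 0.464 = 11858 + 12388 = 24246
→ [4083, 6181, 7480, 7955, 24246]
Dependents (band 0–14 + band 60+) = 4083 + 24246 = 28329; working-age = 21616; ratio = 28329/21616 × 100 = 131.1

131.1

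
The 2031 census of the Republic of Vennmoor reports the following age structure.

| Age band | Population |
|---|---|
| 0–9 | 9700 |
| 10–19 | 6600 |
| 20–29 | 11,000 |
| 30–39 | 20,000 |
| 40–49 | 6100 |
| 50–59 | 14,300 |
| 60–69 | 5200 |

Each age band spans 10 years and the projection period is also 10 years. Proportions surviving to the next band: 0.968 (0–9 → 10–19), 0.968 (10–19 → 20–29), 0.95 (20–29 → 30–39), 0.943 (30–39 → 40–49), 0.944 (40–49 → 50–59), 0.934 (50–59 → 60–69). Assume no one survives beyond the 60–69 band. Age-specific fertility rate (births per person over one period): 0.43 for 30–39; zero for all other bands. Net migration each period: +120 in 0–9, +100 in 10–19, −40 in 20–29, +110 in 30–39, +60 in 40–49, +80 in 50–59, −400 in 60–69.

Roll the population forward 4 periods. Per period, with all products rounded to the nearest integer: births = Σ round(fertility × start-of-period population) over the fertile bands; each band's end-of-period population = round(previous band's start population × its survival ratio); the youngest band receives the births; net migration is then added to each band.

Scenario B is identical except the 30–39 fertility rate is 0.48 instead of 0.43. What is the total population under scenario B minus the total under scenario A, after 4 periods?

2122

Period 1.
Births: 20000 × 0.43 = 8600
10–19: 9700 × 0.968 = 9390
20–29: 6600 × 0.968 = 6389
30–39: 11000 × 0.95 = 10450
40–49: 20000 × 0.943 = 18860
50–59: 6100 × 0.944 = 5758
60–69: 14300 × 0.934 = 13356
Net migration: 0–9 + 120 → 8720; 10–19 + 100 → 9490; 20–29 − 40 → 6349; 30–39 + 110 → 10560; 40–49 + 60 → 18920; 50–59 + 80 → 5838; 60–69 − 400 → 12956
Giving 8720 / 9490 / 6349 / 10560 / 18920 / 5838 / 12956.
Period 2.
Births: 10560 × 0.43 = 4541
10–19: 8720 × 0.968 = 8441
20–29: 9490 × 0.968 = 9186
30–39: 6349 × 0.95 = 6032
40–49: 10560 × 0.943 = 9958
50–59: 18920 × 0.944 = 17860
60–69: 5838 × 0.934 = 5453
Net migration: 0–9 + 120 → 4661; 10–19 + 100 → 8541; 20–29 − 40 → 9146; 30–39 + 110 → 6142; 40–49 + 60 → 10018; 50–59 + 80 → 17940; 60–69 − 400 → 5053
Giving 4661 / 8541 / 9146 / 6142 / 10018 / 17940 / 5053.
Period 3.
Births: 6142 × 0.43 = 2641
10–19: 4661 × 0.968 = 4512
20–29: 8541 × 0.968 = 8268
30–39: 9146 × 0.95 = 8689
40–49: 6142 × 0.943 = 5792
50–59: 10018 × 0.944 = 9457
60–69: 17940 × 0.934 = 16756
Net migration: 0–9 + 120 → 2761; 10–19 + 100 → 4612; 20–29 − 40 → 8228; 30–39 + 110 → 8799; 40–49 + 60 → 5852; 50–59 + 80 → 9537; 60–69 − 400 → 16356
Giving 2761 / 4612 / 8228 / 8799 / 5852 / 9537 / 16356.
Period 4.
Births: 8799 × 0.43 = 3784
10–19: 2761 × 0.968 = 2673
20–29: 4612 × 0.968 = 4464
30–39: 8228 × 0.95 = 7817
40–49: 8799 × 0.943 = 8297
50–59: 5852 × 0.944 = 5524
60–69: 9537 × 0.934 = 8908
Net migration: 0–9 + 120 → 3904; 10–19 + 100 → 2773; 20–29 − 40 → 4424; 30–39 + 110 → 7927; 40–49 + 60 → 8357; 50–59 + 80 → 5604; 60–69 − 400 → 8508
Giving 3904 / 2773 / 4424 / 7927 / 8357 / 5604 / 8508.
Scenario A total after 4 periods: 41497
Scenario B projection —
Period 1.
Births: 20000 × 0.48 = 9600
10–19: 9700 × 0.968 = 9390
20–29: 6600 × 0.968 = 6389
30–39: 11000 × 0.95 = 10450
40–49: 20000 × 0.943 = 18860
50–59: 6100 × 0.944 = 5758
60–69: 14300 × 0.934 = 13356
Net migration: 0–9 + 120 → 9720; 10–19 + 100 → 9490; 20–29 − 40 → 6349; 30–39 + 110 → 10560; 40–49 + 60 → 18920; 50–59 + 80 → 5838; 60–69 − 400 → 12956
Giving 9720 / 9490 / 6349 / 10560 / 18920 / 5838 / 12956.
Period 2.
Births: 10560 × 0.48 = 5069
10–19: 9720 × 0.968 = 9409
20–29: 9490 × 0.968 = 9186
30–39: 6349 × 0.95 = 6032
40–49: 10560 × 0.943 = 9958
50–59: 18920 × 0.944 = 17860
60–69: 5838 × 0.934 = 5453
Net migration: 0–9 + 120 → 5189; 10–19 + 100 → 9509; 20–29 − 40 → 9146; 30–39 + 110 → 6142; 40–49 + 60 → 10018; 50–59 + 80 → 17940; 60–69 − 400 → 5053
Giving 5189 / 9509 / 9146 / 6142 / 10018 / 17940 / 5053.
Period 3.
Births: 6142 × 0.48 = 2948
10–19: 5189 × 0.968 = 5023
20–29: 9509 × 0.968 = 9205
30–39: 9146 × 0.95 = 8689
40–49: 6142 × 0.943 = 5792
50–59: 10018 × 0.944 = 9457
60–69: 17940 × 0.934 = 16756
Net migration: 0–9 + 120 → 3068; 10–19 + 100 → 5123; 20–29 − 40 → 9165; 30–39 + 110 → 8799; 40–49 + 60 → 5852; 50–59 + 80 → 9537; 60–69 − 400 → 16356
Giving 3068 / 5123 / 9165 / 8799 / 5852 / 9537 / 16356.
Period 4.
Births: 8799 × 0.48 = 4224
10–19: 3068 × 0.968 = 2970
20–29: 5123 × 0.968 = 4959
30–39: 9165 × 0.95 = 8707
40–49: 8799 × 0.943 = 8297
50–59: 5852 × 0.944 = 5524
60–69: 9537 × 0.934 = 8908
Net migration: 0–9 + 120 → 4344; 10–19 + 100 → 3070; 20–29 − 40 → 4919; 30–39 + 110 → 8817; 40–49 + 60 → 8357; 50–59 + 80 → 5604; 60–69 − 400 → 8508
Giving 4344 / 3070 / 4919 / 8817 / 8357 / 5604 / 8508.
Scenario B total after 4 periods: 43619
Difference B − A = 43619 − 41497 = 2122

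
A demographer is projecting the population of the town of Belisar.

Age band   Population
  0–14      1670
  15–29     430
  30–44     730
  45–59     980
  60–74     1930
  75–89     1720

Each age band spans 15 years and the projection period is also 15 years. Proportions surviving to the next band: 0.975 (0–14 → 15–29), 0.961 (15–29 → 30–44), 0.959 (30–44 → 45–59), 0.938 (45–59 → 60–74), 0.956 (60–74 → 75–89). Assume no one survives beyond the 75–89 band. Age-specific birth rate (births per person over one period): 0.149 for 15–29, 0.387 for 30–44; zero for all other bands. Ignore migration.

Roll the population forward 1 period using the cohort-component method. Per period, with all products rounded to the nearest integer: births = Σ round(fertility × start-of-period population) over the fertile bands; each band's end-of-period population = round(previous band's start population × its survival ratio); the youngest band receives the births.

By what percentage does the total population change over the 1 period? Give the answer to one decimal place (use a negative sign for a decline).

-21.6

(Bands numbered youngest = 1 to oldest = 6.)
After projecting period 1:
Births: 430 × 0.149 = 64 ; 730 × 0.387 = 283 → 347
Band 2: 1670 × 0.975 = 1628
Band 3: 430 × 0.961 = 413
Band 4: 730 × 0.959 = 700
Band 5: 980 × 0.938 = 919
Band 6: 1930 × 0.956 = 1845
End of period: [347, 1628, 413, 700, 919, 1845]
Total: 7460 → 5852; change = -1608; percentage change = -21.6%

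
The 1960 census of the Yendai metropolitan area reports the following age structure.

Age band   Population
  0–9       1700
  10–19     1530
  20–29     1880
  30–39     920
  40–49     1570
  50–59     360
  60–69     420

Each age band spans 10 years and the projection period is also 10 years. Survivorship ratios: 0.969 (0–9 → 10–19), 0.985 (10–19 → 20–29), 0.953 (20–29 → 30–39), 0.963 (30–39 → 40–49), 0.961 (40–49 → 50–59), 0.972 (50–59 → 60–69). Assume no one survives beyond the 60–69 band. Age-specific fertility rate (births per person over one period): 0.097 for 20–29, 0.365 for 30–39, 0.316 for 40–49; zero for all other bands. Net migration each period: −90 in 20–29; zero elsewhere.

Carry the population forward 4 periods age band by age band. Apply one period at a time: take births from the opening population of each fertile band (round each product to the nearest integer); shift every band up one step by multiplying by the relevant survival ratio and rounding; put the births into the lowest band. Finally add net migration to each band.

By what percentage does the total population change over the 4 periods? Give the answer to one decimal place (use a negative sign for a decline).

After projecting period 1:
Births: 1880 × 0.097 = 182, 920 × 0.365 = 336, 1570 × 0.316 = 496 → 1014
10–19: 1700 × 0.969 = 1647
20–29: 1530 × 0.985 = 1507
30–39: 1880 × 0.953 = 1792
40–49: 920 × 0.963 = 886
50–59: 1570 × 0.961 = 1509
60–69: 360 × 0.972 = 350
Net migration: 20–29 − 90 → 1417
End of period: [1014, 1647, 1417, 1792, 886, 1509, 350]
After projecting period 2:
Births: 1417 × 0.097 = 137, 1792 × 0.365 = 654, 886 × 0.316 = 280 → 1071
10–19: 1014 × 0.969 = 983
20–29: 1647 × 0.985 = 1622
30–39: 1417 × 0.953 = 1350
40–49: 1792 × 0.963 = 1726
50–59: 886 × 0.961 = 851
60–69: 1509 × 0.972 = 1467
Net migration: 20–29 − 90 → 1532
End of period: [1071, 983, 1532, 1350, 1726, 851, 1467]
After projecting period 3:
Births: 1532 × 0.097 = 149, 1350 × 0.365 = 493, 1726 × 0.316 = 545 → 1187
10–19: 1071 × 0.969 = 1038
20–29: 983 × 0.985 = 968
30–39: 1532 × 0.953 = 1460
40–49: 1350 × 0.963 = 1300
50–59: 1726 × 0.961 = 1659
60–69: 851 × 0.972 = 827
Net migration: 20–29 − 90 → 878
End of period: [1187, 1038, 878, 1460, 1300, 1659, 827]
After projecting period 4:
Births: 878 × 0.097 = 85, 1460 × 0.365 = 533, 1300 × 0.316 = 411 → 1029
10–19: 1187 × 0.969 = 1150
20–29: 1038 × 0.985 = 1022
30–39: 878 × 0.953 = 837
40–49: 1460 × 0.963 = 1406
50–59: 1300 × 0.961 = 1249
60–69: 1659 × 0.972 = 1613
Net migration: 20–29 − 90 → 932
End of period: [1029, 1150, 932, 837, 1406, 1249, 1613]
Total: 8380 → 8216; change = -164; percentage change = -2.0%

-2.0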